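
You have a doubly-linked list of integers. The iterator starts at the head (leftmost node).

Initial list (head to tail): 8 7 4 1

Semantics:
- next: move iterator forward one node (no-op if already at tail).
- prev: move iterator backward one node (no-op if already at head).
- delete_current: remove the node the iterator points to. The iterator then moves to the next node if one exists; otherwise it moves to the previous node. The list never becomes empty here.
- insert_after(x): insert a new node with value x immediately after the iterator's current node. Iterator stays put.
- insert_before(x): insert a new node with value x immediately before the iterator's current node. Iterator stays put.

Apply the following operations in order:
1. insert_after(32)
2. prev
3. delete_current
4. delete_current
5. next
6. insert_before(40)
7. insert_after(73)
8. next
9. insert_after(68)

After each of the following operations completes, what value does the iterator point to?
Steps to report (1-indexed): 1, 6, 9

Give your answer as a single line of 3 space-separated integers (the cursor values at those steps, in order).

After 1 (insert_after(32)): list=[8, 32, 7, 4, 1] cursor@8
After 2 (prev): list=[8, 32, 7, 4, 1] cursor@8
After 3 (delete_current): list=[32, 7, 4, 1] cursor@32
After 4 (delete_current): list=[7, 4, 1] cursor@7
After 5 (next): list=[7, 4, 1] cursor@4
After 6 (insert_before(40)): list=[7, 40, 4, 1] cursor@4
After 7 (insert_after(73)): list=[7, 40, 4, 73, 1] cursor@4
After 8 (next): list=[7, 40, 4, 73, 1] cursor@73
After 9 (insert_after(68)): list=[7, 40, 4, 73, 68, 1] cursor@73

Answer: 8 4 73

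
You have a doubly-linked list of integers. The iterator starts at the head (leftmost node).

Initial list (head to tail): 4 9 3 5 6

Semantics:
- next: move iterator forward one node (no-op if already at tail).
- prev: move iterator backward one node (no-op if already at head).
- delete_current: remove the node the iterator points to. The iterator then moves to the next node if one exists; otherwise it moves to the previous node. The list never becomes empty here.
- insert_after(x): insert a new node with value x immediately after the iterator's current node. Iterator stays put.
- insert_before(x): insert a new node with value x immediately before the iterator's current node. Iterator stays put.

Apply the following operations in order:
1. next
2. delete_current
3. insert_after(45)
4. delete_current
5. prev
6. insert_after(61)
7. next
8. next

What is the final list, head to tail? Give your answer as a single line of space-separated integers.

After 1 (next): list=[4, 9, 3, 5, 6] cursor@9
After 2 (delete_current): list=[4, 3, 5, 6] cursor@3
After 3 (insert_after(45)): list=[4, 3, 45, 5, 6] cursor@3
After 4 (delete_current): list=[4, 45, 5, 6] cursor@45
After 5 (prev): list=[4, 45, 5, 6] cursor@4
After 6 (insert_after(61)): list=[4, 61, 45, 5, 6] cursor@4
After 7 (next): list=[4, 61, 45, 5, 6] cursor@61
After 8 (next): list=[4, 61, 45, 5, 6] cursor@45

Answer: 4 61 45 5 6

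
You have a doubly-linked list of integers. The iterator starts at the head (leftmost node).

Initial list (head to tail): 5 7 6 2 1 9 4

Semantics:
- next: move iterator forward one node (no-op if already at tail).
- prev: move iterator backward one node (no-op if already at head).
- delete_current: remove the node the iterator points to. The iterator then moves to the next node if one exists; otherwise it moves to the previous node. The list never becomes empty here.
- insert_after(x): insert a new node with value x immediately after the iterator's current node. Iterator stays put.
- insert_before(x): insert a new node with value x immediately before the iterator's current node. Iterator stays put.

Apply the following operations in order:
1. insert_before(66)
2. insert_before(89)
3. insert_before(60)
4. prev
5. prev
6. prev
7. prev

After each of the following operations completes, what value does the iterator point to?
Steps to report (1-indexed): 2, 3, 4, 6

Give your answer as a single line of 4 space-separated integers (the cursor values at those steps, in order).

Answer: 5 5 60 66

Derivation:
After 1 (insert_before(66)): list=[66, 5, 7, 6, 2, 1, 9, 4] cursor@5
After 2 (insert_before(89)): list=[66, 89, 5, 7, 6, 2, 1, 9, 4] cursor@5
After 3 (insert_before(60)): list=[66, 89, 60, 5, 7, 6, 2, 1, 9, 4] cursor@5
After 4 (prev): list=[66, 89, 60, 5, 7, 6, 2, 1, 9, 4] cursor@60
After 5 (prev): list=[66, 89, 60, 5, 7, 6, 2, 1, 9, 4] cursor@89
After 6 (prev): list=[66, 89, 60, 5, 7, 6, 2, 1, 9, 4] cursor@66
After 7 (prev): list=[66, 89, 60, 5, 7, 6, 2, 1, 9, 4] cursor@66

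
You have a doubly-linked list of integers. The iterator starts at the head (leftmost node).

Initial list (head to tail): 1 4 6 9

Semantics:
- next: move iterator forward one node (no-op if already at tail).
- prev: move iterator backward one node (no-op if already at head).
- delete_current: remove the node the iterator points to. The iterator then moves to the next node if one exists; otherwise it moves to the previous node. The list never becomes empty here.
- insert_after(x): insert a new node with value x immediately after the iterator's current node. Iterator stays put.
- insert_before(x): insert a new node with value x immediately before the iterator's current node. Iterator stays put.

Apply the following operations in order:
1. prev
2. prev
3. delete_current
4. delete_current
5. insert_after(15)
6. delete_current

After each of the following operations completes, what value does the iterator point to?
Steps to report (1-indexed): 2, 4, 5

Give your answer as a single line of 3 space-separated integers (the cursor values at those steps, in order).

Answer: 1 6 6

Derivation:
After 1 (prev): list=[1, 4, 6, 9] cursor@1
After 2 (prev): list=[1, 4, 6, 9] cursor@1
After 3 (delete_current): list=[4, 6, 9] cursor@4
After 4 (delete_current): list=[6, 9] cursor@6
After 5 (insert_after(15)): list=[6, 15, 9] cursor@6
After 6 (delete_current): list=[15, 9] cursor@15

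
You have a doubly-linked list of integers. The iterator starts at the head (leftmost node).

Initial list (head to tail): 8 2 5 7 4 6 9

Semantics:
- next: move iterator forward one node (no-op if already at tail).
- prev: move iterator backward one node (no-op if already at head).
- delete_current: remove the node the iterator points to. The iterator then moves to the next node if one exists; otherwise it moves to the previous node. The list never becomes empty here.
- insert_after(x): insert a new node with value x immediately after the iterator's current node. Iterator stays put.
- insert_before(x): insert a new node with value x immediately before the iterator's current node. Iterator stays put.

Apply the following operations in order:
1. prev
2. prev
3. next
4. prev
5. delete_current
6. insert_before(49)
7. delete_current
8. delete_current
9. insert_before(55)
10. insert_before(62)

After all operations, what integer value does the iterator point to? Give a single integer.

After 1 (prev): list=[8, 2, 5, 7, 4, 6, 9] cursor@8
After 2 (prev): list=[8, 2, 5, 7, 4, 6, 9] cursor@8
After 3 (next): list=[8, 2, 5, 7, 4, 6, 9] cursor@2
After 4 (prev): list=[8, 2, 5, 7, 4, 6, 9] cursor@8
After 5 (delete_current): list=[2, 5, 7, 4, 6, 9] cursor@2
After 6 (insert_before(49)): list=[49, 2, 5, 7, 4, 6, 9] cursor@2
After 7 (delete_current): list=[49, 5, 7, 4, 6, 9] cursor@5
After 8 (delete_current): list=[49, 7, 4, 6, 9] cursor@7
After 9 (insert_before(55)): list=[49, 55, 7, 4, 6, 9] cursor@7
After 10 (insert_before(62)): list=[49, 55, 62, 7, 4, 6, 9] cursor@7

Answer: 7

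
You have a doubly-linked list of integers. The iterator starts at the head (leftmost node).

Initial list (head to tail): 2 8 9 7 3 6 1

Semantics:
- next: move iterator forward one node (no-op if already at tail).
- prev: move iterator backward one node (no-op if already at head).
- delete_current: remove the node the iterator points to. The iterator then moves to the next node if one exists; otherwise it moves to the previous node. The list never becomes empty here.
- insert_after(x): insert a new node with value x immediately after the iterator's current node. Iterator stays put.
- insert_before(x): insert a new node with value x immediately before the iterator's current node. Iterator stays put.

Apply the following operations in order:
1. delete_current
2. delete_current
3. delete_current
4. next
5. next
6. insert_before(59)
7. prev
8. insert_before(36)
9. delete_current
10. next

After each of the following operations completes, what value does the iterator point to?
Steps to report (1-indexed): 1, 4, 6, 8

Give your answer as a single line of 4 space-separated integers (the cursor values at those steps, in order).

After 1 (delete_current): list=[8, 9, 7, 3, 6, 1] cursor@8
After 2 (delete_current): list=[9, 7, 3, 6, 1] cursor@9
After 3 (delete_current): list=[7, 3, 6, 1] cursor@7
After 4 (next): list=[7, 3, 6, 1] cursor@3
After 5 (next): list=[7, 3, 6, 1] cursor@6
After 6 (insert_before(59)): list=[7, 3, 59, 6, 1] cursor@6
After 7 (prev): list=[7, 3, 59, 6, 1] cursor@59
After 8 (insert_before(36)): list=[7, 3, 36, 59, 6, 1] cursor@59
After 9 (delete_current): list=[7, 3, 36, 6, 1] cursor@6
After 10 (next): list=[7, 3, 36, 6, 1] cursor@1

Answer: 8 3 6 59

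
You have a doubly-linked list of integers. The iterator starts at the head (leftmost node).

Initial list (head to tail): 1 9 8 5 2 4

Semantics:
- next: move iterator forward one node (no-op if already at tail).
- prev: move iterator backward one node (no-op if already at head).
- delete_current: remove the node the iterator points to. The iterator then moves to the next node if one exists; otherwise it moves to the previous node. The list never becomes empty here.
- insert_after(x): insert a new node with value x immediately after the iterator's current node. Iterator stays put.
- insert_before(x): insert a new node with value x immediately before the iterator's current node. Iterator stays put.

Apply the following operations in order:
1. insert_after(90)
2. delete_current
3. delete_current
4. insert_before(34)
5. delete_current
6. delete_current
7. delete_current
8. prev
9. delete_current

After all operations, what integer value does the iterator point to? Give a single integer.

Answer: 2

Derivation:
After 1 (insert_after(90)): list=[1, 90, 9, 8, 5, 2, 4] cursor@1
After 2 (delete_current): list=[90, 9, 8, 5, 2, 4] cursor@90
After 3 (delete_current): list=[9, 8, 5, 2, 4] cursor@9
After 4 (insert_before(34)): list=[34, 9, 8, 5, 2, 4] cursor@9
After 5 (delete_current): list=[34, 8, 5, 2, 4] cursor@8
After 6 (delete_current): list=[34, 5, 2, 4] cursor@5
After 7 (delete_current): list=[34, 2, 4] cursor@2
After 8 (prev): list=[34, 2, 4] cursor@34
After 9 (delete_current): list=[2, 4] cursor@2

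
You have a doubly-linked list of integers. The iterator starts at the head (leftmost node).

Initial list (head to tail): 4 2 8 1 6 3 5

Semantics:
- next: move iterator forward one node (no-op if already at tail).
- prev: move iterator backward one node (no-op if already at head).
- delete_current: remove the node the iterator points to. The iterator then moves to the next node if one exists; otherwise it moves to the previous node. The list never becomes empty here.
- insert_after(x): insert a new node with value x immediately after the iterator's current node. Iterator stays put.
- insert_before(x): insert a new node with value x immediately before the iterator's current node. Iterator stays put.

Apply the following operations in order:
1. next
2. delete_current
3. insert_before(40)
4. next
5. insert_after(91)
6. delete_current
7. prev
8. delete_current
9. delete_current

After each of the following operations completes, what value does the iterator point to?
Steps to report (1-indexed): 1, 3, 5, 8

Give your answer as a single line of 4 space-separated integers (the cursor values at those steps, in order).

Answer: 2 8 1 91

Derivation:
After 1 (next): list=[4, 2, 8, 1, 6, 3, 5] cursor@2
After 2 (delete_current): list=[4, 8, 1, 6, 3, 5] cursor@8
After 3 (insert_before(40)): list=[4, 40, 8, 1, 6, 3, 5] cursor@8
After 4 (next): list=[4, 40, 8, 1, 6, 3, 5] cursor@1
After 5 (insert_after(91)): list=[4, 40, 8, 1, 91, 6, 3, 5] cursor@1
After 6 (delete_current): list=[4, 40, 8, 91, 6, 3, 5] cursor@91
After 7 (prev): list=[4, 40, 8, 91, 6, 3, 5] cursor@8
After 8 (delete_current): list=[4, 40, 91, 6, 3, 5] cursor@91
After 9 (delete_current): list=[4, 40, 6, 3, 5] cursor@6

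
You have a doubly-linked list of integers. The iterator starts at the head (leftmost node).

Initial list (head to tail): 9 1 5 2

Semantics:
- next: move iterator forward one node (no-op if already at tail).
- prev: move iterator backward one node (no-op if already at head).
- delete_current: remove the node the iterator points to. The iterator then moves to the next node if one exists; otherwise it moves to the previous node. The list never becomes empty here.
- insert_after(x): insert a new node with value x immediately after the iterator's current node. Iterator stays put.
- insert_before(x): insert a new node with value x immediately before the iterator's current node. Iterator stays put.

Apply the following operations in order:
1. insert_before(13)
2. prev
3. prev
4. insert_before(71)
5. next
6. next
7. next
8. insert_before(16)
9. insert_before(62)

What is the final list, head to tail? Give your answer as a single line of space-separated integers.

After 1 (insert_before(13)): list=[13, 9, 1, 5, 2] cursor@9
After 2 (prev): list=[13, 9, 1, 5, 2] cursor@13
After 3 (prev): list=[13, 9, 1, 5, 2] cursor@13
After 4 (insert_before(71)): list=[71, 13, 9, 1, 5, 2] cursor@13
After 5 (next): list=[71, 13, 9, 1, 5, 2] cursor@9
After 6 (next): list=[71, 13, 9, 1, 5, 2] cursor@1
After 7 (next): list=[71, 13, 9, 1, 5, 2] cursor@5
After 8 (insert_before(16)): list=[71, 13, 9, 1, 16, 5, 2] cursor@5
After 9 (insert_before(62)): list=[71, 13, 9, 1, 16, 62, 5, 2] cursor@5

Answer: 71 13 9 1 16 62 5 2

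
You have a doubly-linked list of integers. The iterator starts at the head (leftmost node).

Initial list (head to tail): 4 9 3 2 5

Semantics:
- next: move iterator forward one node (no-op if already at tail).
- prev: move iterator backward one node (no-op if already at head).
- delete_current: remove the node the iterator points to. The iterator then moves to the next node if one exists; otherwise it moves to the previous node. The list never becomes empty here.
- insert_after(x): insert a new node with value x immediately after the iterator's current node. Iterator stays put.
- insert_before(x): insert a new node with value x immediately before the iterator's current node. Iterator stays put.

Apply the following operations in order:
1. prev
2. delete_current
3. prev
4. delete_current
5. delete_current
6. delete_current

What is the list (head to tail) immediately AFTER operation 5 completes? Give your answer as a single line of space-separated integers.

After 1 (prev): list=[4, 9, 3, 2, 5] cursor@4
After 2 (delete_current): list=[9, 3, 2, 5] cursor@9
After 3 (prev): list=[9, 3, 2, 5] cursor@9
After 4 (delete_current): list=[3, 2, 5] cursor@3
After 5 (delete_current): list=[2, 5] cursor@2

Answer: 2 5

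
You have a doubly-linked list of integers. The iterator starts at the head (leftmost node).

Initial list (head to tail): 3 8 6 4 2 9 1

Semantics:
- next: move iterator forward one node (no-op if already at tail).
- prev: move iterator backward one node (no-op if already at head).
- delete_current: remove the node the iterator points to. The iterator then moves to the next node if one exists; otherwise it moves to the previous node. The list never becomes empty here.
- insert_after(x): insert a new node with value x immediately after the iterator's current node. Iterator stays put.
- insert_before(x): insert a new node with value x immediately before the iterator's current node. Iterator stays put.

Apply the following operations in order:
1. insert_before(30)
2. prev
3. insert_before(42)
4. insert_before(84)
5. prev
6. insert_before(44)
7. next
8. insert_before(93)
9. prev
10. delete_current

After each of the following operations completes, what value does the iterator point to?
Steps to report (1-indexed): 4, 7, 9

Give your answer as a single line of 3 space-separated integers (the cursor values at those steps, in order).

After 1 (insert_before(30)): list=[30, 3, 8, 6, 4, 2, 9, 1] cursor@3
After 2 (prev): list=[30, 3, 8, 6, 4, 2, 9, 1] cursor@30
After 3 (insert_before(42)): list=[42, 30, 3, 8, 6, 4, 2, 9, 1] cursor@30
After 4 (insert_before(84)): list=[42, 84, 30, 3, 8, 6, 4, 2, 9, 1] cursor@30
After 5 (prev): list=[42, 84, 30, 3, 8, 6, 4, 2, 9, 1] cursor@84
After 6 (insert_before(44)): list=[42, 44, 84, 30, 3, 8, 6, 4, 2, 9, 1] cursor@84
After 7 (next): list=[42, 44, 84, 30, 3, 8, 6, 4, 2, 9, 1] cursor@30
After 8 (insert_before(93)): list=[42, 44, 84, 93, 30, 3, 8, 6, 4, 2, 9, 1] cursor@30
After 9 (prev): list=[42, 44, 84, 93, 30, 3, 8, 6, 4, 2, 9, 1] cursor@93
After 10 (delete_current): list=[42, 44, 84, 30, 3, 8, 6, 4, 2, 9, 1] cursor@30

Answer: 30 30 93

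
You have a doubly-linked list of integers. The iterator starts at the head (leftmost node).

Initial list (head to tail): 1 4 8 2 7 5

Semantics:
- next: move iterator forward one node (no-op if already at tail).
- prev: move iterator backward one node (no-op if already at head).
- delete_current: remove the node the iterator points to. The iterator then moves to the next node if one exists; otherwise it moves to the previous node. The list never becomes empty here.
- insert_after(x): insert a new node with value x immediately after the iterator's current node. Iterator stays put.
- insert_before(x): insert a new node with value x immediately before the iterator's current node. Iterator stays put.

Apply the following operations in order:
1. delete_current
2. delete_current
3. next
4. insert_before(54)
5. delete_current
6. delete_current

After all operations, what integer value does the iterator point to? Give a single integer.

Answer: 5

Derivation:
After 1 (delete_current): list=[4, 8, 2, 7, 5] cursor@4
After 2 (delete_current): list=[8, 2, 7, 5] cursor@8
After 3 (next): list=[8, 2, 7, 5] cursor@2
After 4 (insert_before(54)): list=[8, 54, 2, 7, 5] cursor@2
After 5 (delete_current): list=[8, 54, 7, 5] cursor@7
After 6 (delete_current): list=[8, 54, 5] cursor@5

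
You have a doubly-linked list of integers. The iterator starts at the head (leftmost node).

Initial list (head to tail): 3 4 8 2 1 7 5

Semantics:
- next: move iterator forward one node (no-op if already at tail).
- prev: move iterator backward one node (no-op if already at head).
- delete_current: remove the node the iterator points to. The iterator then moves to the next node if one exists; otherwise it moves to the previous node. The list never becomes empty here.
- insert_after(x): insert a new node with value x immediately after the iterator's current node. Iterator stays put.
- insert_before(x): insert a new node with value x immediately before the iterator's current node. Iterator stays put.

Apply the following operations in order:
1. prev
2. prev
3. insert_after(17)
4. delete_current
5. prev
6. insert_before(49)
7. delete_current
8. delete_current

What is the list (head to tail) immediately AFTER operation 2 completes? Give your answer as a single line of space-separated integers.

After 1 (prev): list=[3, 4, 8, 2, 1, 7, 5] cursor@3
After 2 (prev): list=[3, 4, 8, 2, 1, 7, 5] cursor@3

Answer: 3 4 8 2 1 7 5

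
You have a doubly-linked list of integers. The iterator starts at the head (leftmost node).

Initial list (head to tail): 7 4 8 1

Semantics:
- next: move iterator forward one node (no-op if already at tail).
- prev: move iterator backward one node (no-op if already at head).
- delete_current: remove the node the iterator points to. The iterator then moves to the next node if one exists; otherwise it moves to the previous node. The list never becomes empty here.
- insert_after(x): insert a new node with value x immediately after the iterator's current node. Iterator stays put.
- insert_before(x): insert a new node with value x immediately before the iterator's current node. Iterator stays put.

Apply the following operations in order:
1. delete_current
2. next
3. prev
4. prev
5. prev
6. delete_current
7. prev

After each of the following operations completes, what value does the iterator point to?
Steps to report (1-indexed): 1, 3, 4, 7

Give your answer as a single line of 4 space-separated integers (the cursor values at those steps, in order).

After 1 (delete_current): list=[4, 8, 1] cursor@4
After 2 (next): list=[4, 8, 1] cursor@8
After 3 (prev): list=[4, 8, 1] cursor@4
After 4 (prev): list=[4, 8, 1] cursor@4
After 5 (prev): list=[4, 8, 1] cursor@4
After 6 (delete_current): list=[8, 1] cursor@8
After 7 (prev): list=[8, 1] cursor@8

Answer: 4 4 4 8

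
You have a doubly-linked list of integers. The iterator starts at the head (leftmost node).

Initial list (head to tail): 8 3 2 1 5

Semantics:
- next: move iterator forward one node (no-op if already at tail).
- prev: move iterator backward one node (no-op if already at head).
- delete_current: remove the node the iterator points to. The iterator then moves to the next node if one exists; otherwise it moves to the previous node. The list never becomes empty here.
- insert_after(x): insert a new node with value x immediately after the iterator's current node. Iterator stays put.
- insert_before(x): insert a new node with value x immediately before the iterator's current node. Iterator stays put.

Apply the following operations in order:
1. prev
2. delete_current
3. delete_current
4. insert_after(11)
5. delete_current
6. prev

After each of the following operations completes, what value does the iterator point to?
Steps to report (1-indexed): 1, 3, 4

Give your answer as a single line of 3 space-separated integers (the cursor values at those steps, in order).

After 1 (prev): list=[8, 3, 2, 1, 5] cursor@8
After 2 (delete_current): list=[3, 2, 1, 5] cursor@3
After 3 (delete_current): list=[2, 1, 5] cursor@2
After 4 (insert_after(11)): list=[2, 11, 1, 5] cursor@2
After 5 (delete_current): list=[11, 1, 5] cursor@11
After 6 (prev): list=[11, 1, 5] cursor@11

Answer: 8 2 2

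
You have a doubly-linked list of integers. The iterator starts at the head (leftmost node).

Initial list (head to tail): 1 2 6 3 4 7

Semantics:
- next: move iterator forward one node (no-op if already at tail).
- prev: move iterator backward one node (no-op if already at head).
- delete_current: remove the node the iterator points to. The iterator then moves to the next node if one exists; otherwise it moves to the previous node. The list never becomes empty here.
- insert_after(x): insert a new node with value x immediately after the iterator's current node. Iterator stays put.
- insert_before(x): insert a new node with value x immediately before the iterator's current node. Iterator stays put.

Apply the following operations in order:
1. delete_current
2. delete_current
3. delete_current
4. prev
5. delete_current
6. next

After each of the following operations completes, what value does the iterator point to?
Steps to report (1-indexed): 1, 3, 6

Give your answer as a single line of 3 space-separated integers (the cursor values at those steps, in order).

After 1 (delete_current): list=[2, 6, 3, 4, 7] cursor@2
After 2 (delete_current): list=[6, 3, 4, 7] cursor@6
After 3 (delete_current): list=[3, 4, 7] cursor@3
After 4 (prev): list=[3, 4, 7] cursor@3
After 5 (delete_current): list=[4, 7] cursor@4
After 6 (next): list=[4, 7] cursor@7

Answer: 2 3 7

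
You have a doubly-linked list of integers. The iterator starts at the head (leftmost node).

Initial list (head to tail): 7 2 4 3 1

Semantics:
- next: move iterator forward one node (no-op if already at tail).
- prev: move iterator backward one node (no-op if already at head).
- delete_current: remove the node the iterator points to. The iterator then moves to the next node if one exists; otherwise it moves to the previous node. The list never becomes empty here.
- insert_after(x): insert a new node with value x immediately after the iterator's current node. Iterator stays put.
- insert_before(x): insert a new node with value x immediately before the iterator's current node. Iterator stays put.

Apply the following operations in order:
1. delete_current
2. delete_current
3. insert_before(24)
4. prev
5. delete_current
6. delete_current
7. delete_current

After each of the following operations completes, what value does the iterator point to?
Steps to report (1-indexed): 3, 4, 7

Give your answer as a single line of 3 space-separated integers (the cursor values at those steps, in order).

Answer: 4 24 1

Derivation:
After 1 (delete_current): list=[2, 4, 3, 1] cursor@2
After 2 (delete_current): list=[4, 3, 1] cursor@4
After 3 (insert_before(24)): list=[24, 4, 3, 1] cursor@4
After 4 (prev): list=[24, 4, 3, 1] cursor@24
After 5 (delete_current): list=[4, 3, 1] cursor@4
After 6 (delete_current): list=[3, 1] cursor@3
After 7 (delete_current): list=[1] cursor@1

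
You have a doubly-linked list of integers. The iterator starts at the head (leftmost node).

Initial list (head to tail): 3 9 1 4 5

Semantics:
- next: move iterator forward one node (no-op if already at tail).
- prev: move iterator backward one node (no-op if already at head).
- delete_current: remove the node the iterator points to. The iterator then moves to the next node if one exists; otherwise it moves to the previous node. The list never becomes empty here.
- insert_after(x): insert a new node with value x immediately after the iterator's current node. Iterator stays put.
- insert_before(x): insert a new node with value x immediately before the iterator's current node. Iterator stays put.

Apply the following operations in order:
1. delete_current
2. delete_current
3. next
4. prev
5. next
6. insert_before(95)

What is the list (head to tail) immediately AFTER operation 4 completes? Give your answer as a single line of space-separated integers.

Answer: 1 4 5

Derivation:
After 1 (delete_current): list=[9, 1, 4, 5] cursor@9
After 2 (delete_current): list=[1, 4, 5] cursor@1
After 3 (next): list=[1, 4, 5] cursor@4
After 4 (prev): list=[1, 4, 5] cursor@1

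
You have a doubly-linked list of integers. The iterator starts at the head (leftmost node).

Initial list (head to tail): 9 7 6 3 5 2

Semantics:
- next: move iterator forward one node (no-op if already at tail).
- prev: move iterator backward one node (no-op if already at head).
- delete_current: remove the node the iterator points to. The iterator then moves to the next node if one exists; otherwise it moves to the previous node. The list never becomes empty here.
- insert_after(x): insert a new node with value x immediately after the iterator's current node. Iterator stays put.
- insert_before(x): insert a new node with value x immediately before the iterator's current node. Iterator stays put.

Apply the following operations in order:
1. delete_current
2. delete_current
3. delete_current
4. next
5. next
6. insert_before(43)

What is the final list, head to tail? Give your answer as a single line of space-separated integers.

Answer: 3 5 43 2

Derivation:
After 1 (delete_current): list=[7, 6, 3, 5, 2] cursor@7
After 2 (delete_current): list=[6, 3, 5, 2] cursor@6
After 3 (delete_current): list=[3, 5, 2] cursor@3
After 4 (next): list=[3, 5, 2] cursor@5
After 5 (next): list=[3, 5, 2] cursor@2
After 6 (insert_before(43)): list=[3, 5, 43, 2] cursor@2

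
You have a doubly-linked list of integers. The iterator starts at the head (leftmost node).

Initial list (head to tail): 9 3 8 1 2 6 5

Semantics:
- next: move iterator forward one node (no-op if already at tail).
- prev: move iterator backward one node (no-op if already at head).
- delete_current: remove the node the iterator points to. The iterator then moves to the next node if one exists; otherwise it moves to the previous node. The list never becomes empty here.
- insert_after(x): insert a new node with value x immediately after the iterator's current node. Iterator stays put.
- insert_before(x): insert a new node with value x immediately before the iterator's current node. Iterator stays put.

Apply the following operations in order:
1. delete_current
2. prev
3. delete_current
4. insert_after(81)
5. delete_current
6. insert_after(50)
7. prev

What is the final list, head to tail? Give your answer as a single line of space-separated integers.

Answer: 81 50 1 2 6 5

Derivation:
After 1 (delete_current): list=[3, 8, 1, 2, 6, 5] cursor@3
After 2 (prev): list=[3, 8, 1, 2, 6, 5] cursor@3
After 3 (delete_current): list=[8, 1, 2, 6, 5] cursor@8
After 4 (insert_after(81)): list=[8, 81, 1, 2, 6, 5] cursor@8
After 5 (delete_current): list=[81, 1, 2, 6, 5] cursor@81
After 6 (insert_after(50)): list=[81, 50, 1, 2, 6, 5] cursor@81
After 7 (prev): list=[81, 50, 1, 2, 6, 5] cursor@81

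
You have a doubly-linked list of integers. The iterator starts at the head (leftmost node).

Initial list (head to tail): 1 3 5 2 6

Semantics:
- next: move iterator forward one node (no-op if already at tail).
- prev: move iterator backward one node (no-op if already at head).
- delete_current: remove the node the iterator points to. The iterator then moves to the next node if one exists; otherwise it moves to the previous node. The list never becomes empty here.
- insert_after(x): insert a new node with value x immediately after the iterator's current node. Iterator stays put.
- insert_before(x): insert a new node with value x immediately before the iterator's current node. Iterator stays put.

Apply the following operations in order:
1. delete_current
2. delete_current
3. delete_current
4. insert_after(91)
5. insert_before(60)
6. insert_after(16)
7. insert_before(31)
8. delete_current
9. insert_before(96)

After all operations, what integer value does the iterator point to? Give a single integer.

After 1 (delete_current): list=[3, 5, 2, 6] cursor@3
After 2 (delete_current): list=[5, 2, 6] cursor@5
After 3 (delete_current): list=[2, 6] cursor@2
After 4 (insert_after(91)): list=[2, 91, 6] cursor@2
After 5 (insert_before(60)): list=[60, 2, 91, 6] cursor@2
After 6 (insert_after(16)): list=[60, 2, 16, 91, 6] cursor@2
After 7 (insert_before(31)): list=[60, 31, 2, 16, 91, 6] cursor@2
After 8 (delete_current): list=[60, 31, 16, 91, 6] cursor@16
After 9 (insert_before(96)): list=[60, 31, 96, 16, 91, 6] cursor@16

Answer: 16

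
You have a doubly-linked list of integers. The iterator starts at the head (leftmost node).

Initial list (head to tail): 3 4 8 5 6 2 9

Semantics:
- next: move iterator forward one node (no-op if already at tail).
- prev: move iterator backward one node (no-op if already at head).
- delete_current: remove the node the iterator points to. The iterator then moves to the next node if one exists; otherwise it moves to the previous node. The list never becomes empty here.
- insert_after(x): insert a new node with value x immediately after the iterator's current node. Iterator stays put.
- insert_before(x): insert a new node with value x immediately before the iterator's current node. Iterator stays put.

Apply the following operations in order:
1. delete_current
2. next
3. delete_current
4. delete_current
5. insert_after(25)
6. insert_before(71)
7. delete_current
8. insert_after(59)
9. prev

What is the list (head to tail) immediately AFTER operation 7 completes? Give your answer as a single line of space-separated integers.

Answer: 4 71 25 2 9

Derivation:
After 1 (delete_current): list=[4, 8, 5, 6, 2, 9] cursor@4
After 2 (next): list=[4, 8, 5, 6, 2, 9] cursor@8
After 3 (delete_current): list=[4, 5, 6, 2, 9] cursor@5
After 4 (delete_current): list=[4, 6, 2, 9] cursor@6
After 5 (insert_after(25)): list=[4, 6, 25, 2, 9] cursor@6
After 6 (insert_before(71)): list=[4, 71, 6, 25, 2, 9] cursor@6
After 7 (delete_current): list=[4, 71, 25, 2, 9] cursor@25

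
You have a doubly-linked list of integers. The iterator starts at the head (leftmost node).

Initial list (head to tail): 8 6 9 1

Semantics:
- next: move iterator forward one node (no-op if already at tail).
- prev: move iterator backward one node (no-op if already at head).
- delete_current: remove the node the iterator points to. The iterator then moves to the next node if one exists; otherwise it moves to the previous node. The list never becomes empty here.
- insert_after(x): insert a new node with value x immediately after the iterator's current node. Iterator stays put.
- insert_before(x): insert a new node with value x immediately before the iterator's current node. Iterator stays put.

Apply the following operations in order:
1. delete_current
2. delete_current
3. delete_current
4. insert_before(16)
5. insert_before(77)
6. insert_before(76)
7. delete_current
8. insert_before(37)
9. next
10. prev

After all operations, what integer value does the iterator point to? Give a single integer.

Answer: 37

Derivation:
After 1 (delete_current): list=[6, 9, 1] cursor@6
After 2 (delete_current): list=[9, 1] cursor@9
After 3 (delete_current): list=[1] cursor@1
After 4 (insert_before(16)): list=[16, 1] cursor@1
After 5 (insert_before(77)): list=[16, 77, 1] cursor@1
After 6 (insert_before(76)): list=[16, 77, 76, 1] cursor@1
After 7 (delete_current): list=[16, 77, 76] cursor@76
After 8 (insert_before(37)): list=[16, 77, 37, 76] cursor@76
After 9 (next): list=[16, 77, 37, 76] cursor@76
After 10 (prev): list=[16, 77, 37, 76] cursor@37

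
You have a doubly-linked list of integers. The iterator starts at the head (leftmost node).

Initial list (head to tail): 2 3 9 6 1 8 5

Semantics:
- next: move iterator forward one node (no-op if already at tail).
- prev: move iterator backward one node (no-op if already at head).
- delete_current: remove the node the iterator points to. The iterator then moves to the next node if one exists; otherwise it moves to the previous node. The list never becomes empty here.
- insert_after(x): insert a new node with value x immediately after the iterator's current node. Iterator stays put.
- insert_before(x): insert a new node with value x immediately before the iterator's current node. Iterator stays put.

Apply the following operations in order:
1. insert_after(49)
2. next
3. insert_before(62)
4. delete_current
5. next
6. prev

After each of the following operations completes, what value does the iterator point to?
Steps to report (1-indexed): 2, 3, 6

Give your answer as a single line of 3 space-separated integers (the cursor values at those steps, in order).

After 1 (insert_after(49)): list=[2, 49, 3, 9, 6, 1, 8, 5] cursor@2
After 2 (next): list=[2, 49, 3, 9, 6, 1, 8, 5] cursor@49
After 3 (insert_before(62)): list=[2, 62, 49, 3, 9, 6, 1, 8, 5] cursor@49
After 4 (delete_current): list=[2, 62, 3, 9, 6, 1, 8, 5] cursor@3
After 5 (next): list=[2, 62, 3, 9, 6, 1, 8, 5] cursor@9
After 6 (prev): list=[2, 62, 3, 9, 6, 1, 8, 5] cursor@3

Answer: 49 49 3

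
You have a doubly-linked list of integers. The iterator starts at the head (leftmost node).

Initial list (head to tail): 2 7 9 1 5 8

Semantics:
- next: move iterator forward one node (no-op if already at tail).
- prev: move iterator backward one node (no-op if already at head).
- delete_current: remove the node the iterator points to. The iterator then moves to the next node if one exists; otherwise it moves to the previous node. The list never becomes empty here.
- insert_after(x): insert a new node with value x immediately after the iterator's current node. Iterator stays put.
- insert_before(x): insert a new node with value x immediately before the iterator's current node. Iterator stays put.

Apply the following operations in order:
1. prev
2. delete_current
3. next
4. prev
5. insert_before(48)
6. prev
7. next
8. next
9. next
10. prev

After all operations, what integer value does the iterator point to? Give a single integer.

After 1 (prev): list=[2, 7, 9, 1, 5, 8] cursor@2
After 2 (delete_current): list=[7, 9, 1, 5, 8] cursor@7
After 3 (next): list=[7, 9, 1, 5, 8] cursor@9
After 4 (prev): list=[7, 9, 1, 5, 8] cursor@7
After 5 (insert_before(48)): list=[48, 7, 9, 1, 5, 8] cursor@7
After 6 (prev): list=[48, 7, 9, 1, 5, 8] cursor@48
After 7 (next): list=[48, 7, 9, 1, 5, 8] cursor@7
After 8 (next): list=[48, 7, 9, 1, 5, 8] cursor@9
After 9 (next): list=[48, 7, 9, 1, 5, 8] cursor@1
After 10 (prev): list=[48, 7, 9, 1, 5, 8] cursor@9

Answer: 9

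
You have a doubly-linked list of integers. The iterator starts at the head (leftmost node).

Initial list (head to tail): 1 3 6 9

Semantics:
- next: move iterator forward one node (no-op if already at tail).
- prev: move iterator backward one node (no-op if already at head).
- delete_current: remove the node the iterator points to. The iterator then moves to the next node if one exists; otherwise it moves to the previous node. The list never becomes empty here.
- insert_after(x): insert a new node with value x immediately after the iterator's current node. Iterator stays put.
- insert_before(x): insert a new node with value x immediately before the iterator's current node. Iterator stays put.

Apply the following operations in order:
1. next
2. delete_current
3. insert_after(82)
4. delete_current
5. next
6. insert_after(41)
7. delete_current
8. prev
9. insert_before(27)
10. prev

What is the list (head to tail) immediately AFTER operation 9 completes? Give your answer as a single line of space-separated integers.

Answer: 1 27 82 41

Derivation:
After 1 (next): list=[1, 3, 6, 9] cursor@3
After 2 (delete_current): list=[1, 6, 9] cursor@6
After 3 (insert_after(82)): list=[1, 6, 82, 9] cursor@6
After 4 (delete_current): list=[1, 82, 9] cursor@82
After 5 (next): list=[1, 82, 9] cursor@9
After 6 (insert_after(41)): list=[1, 82, 9, 41] cursor@9
After 7 (delete_current): list=[1, 82, 41] cursor@41
After 8 (prev): list=[1, 82, 41] cursor@82
After 9 (insert_before(27)): list=[1, 27, 82, 41] cursor@82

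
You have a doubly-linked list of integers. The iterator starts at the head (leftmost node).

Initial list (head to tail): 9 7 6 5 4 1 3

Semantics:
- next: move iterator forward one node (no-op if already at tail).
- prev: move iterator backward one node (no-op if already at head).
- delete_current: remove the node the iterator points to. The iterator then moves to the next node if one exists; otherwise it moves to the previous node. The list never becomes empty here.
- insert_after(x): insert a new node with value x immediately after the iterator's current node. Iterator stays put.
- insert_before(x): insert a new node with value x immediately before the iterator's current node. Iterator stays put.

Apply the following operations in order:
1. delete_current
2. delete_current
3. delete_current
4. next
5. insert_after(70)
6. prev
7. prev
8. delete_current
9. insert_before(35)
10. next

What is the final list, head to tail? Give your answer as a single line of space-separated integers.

Answer: 35 4 70 1 3

Derivation:
After 1 (delete_current): list=[7, 6, 5, 4, 1, 3] cursor@7
After 2 (delete_current): list=[6, 5, 4, 1, 3] cursor@6
After 3 (delete_current): list=[5, 4, 1, 3] cursor@5
After 4 (next): list=[5, 4, 1, 3] cursor@4
After 5 (insert_after(70)): list=[5, 4, 70, 1, 3] cursor@4
After 6 (prev): list=[5, 4, 70, 1, 3] cursor@5
After 7 (prev): list=[5, 4, 70, 1, 3] cursor@5
After 8 (delete_current): list=[4, 70, 1, 3] cursor@4
After 9 (insert_before(35)): list=[35, 4, 70, 1, 3] cursor@4
After 10 (next): list=[35, 4, 70, 1, 3] cursor@70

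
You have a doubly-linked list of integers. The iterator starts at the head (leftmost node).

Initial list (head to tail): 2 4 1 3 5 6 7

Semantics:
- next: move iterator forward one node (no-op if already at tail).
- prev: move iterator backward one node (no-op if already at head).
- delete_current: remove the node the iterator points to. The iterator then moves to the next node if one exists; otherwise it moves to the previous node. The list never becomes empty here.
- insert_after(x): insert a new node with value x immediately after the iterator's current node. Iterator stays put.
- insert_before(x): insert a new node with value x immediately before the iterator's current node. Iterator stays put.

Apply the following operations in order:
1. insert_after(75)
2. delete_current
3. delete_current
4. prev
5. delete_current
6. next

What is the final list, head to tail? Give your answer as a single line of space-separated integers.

Answer: 1 3 5 6 7

Derivation:
After 1 (insert_after(75)): list=[2, 75, 4, 1, 3, 5, 6, 7] cursor@2
After 2 (delete_current): list=[75, 4, 1, 3, 5, 6, 7] cursor@75
After 3 (delete_current): list=[4, 1, 3, 5, 6, 7] cursor@4
After 4 (prev): list=[4, 1, 3, 5, 6, 7] cursor@4
After 5 (delete_current): list=[1, 3, 5, 6, 7] cursor@1
After 6 (next): list=[1, 3, 5, 6, 7] cursor@3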